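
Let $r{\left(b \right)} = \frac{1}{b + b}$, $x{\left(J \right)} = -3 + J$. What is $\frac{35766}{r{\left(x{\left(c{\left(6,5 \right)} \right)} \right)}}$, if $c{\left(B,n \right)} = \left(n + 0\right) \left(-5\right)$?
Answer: $-2002896$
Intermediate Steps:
$c{\left(B,n \right)} = - 5 n$ ($c{\left(B,n \right)} = n \left(-5\right) = - 5 n$)
$r{\left(b \right)} = \frac{1}{2 b}$
$\frac{35766}{r{\left(x{\left(c{\left(6,5 \right)} \right)} \right)}} = \frac{35766}{\frac{1}{2} \frac{1}{-3 - 25}} = \frac{35766}{\frac{1}{2} \frac{1}{-28}} = \frac{35766}{\frac{1}{2} \left(- \frac{1}{28}\right)} = \frac{35766}{- \frac{1}{56}} = 35766 \left(-56\right) = -2002896$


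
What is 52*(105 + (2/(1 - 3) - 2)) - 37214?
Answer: -31910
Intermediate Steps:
52*(105 + (2/(1 - 3) - 2)) - 37214 = 52*(105 + (2/(-2) - 2)) - 37214 = 52*(105 + (-½*2 - 2)) - 37214 = 52*(105 + (-1 - 2)) - 37214 = 52*(105 - 3) - 37214 = 52*102 - 37214 = 5304 - 37214 = -31910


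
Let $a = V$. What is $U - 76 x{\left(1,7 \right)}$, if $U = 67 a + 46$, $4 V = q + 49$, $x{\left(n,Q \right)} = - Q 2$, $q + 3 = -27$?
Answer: $\frac{5713}{4} \approx 1428.3$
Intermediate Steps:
$q = -30$ ($q = -3 - 27 = -30$)
$x{\left(n,Q \right)} = - 2 Q$
$V = \frac{19}{4}$ ($V = \frac{-30 + 49}{4} = \frac{1}{4} \cdot 19 = \frac{19}{4} \approx 4.75$)
$a = \frac{19}{4} \approx 4.75$
$U = \frac{1457}{4}$ ($U = 67 \cdot \frac{19}{4} + 46 = \frac{1273}{4} + 46 = \frac{1457}{4} \approx 364.25$)
$U - 76 x{\left(1,7 \right)} = \frac{1457}{4} - 76 \left(\left(-2\right) 7\right) = \frac{1457}{4} - 76 \left(-14\right) = \frac{1457}{4} - -1064 = \frac{1457}{4} + 1064 = \frac{5713}{4}$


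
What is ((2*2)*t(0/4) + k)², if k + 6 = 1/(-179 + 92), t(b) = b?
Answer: 273529/7569 ≈ 36.138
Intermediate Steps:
k = -523/87 (k = -6 + 1/(-179 + 92) = -6 + 1/(-87) = -6 - 1/87 = -523/87 ≈ -6.0115)
((2*2)*t(0/4) + k)² = ((2*2)*(0/4) - 523/87)² = (4*(0*(¼)) - 523/87)² = (4*0 - 523/87)² = (0 - 523/87)² = (-523/87)² = 273529/7569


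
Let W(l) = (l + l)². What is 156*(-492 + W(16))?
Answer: 82992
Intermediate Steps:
W(l) = 4*l² (W(l) = (2*l)² = 4*l²)
156*(-492 + W(16)) = 156*(-492 + 4*16²) = 156*(-492 + 4*256) = 156*(-492 + 1024) = 156*532 = 82992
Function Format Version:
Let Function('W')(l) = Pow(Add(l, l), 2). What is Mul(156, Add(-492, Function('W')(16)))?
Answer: 82992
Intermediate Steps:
Function('W')(l) = Mul(4, Pow(l, 2)) (Function('W')(l) = Pow(Mul(2, l), 2) = Mul(4, Pow(l, 2)))
Mul(156, Add(-492, Function('W')(16))) = Mul(156, Add(-492, Mul(4, Pow(16, 2)))) = Mul(156, Add(-492, Mul(4, 256))) = Mul(156, Add(-492, 1024)) = Mul(156, 532) = 82992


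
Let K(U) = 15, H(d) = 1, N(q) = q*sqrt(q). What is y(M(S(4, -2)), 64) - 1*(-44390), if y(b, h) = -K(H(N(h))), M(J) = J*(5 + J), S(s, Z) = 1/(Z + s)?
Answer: 44375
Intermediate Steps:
N(q) = q**(3/2)
y(b, h) = -15 (y(b, h) = -1*15 = -15)
y(M(S(4, -2)), 64) - 1*(-44390) = -15 - 1*(-44390) = -15 + 44390 = 44375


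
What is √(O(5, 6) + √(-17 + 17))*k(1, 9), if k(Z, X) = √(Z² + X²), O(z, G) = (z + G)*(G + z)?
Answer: 11*√82 ≈ 99.609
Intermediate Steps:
O(z, G) = (G + z)² (O(z, G) = (G + z)*(G + z) = (G + z)²)
k(Z, X) = √(X² + Z²)
√(O(5, 6) + √(-17 + 17))*k(1, 9) = √((6 + 5)² + √(-17 + 17))*√(9² + 1²) = √(11² + √0)*√(81 + 1) = √(121 + 0)*√82 = √121*√82 = 11*√82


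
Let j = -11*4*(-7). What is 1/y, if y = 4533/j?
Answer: 308/4533 ≈ 0.067946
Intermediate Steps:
j = 308 (j = -44*(-7) = 308)
y = 4533/308 ≈ 14.718
1/y = 1/(4533/308) = 308/4533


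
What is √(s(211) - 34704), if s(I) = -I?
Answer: I*√34915 ≈ 186.86*I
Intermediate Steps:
√(s(211) - 34704) = √(-1*211 - 34704) = √(-211 - 34704) = √(-34915) = I*√34915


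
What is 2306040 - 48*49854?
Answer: -86952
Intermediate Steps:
2306040 - 48*49854 = 2306040 - 1*2392992 = 2306040 - 2392992 = -86952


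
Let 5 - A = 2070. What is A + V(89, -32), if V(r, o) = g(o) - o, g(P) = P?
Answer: -2065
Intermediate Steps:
A = -2065 (A = 5 - 1*2070 = 5 - 2070 = -2065)
V(r, o) = 0 (V(r, o) = o - o = 0)
A + V(89, -32) = -2065 + 0 = -2065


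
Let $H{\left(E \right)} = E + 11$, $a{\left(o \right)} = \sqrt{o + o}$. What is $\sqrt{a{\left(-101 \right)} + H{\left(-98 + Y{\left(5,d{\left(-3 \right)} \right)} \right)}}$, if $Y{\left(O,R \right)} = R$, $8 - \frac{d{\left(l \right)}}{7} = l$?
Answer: $\sqrt{-10 + i \sqrt{202}} \approx 1.9207 + 3.6999 i$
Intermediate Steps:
$d{\left(l \right)} = 56 - 7 l$
$a{\left(o \right)} = \sqrt{2} \sqrt{o}$ ($a{\left(o \right)} = \sqrt{2 o} = \sqrt{2} \sqrt{o}$)
$H{\left(E \right)} = 11 + E$
$\sqrt{a{\left(-101 \right)} + H{\left(-98 + Y{\left(5,d{\left(-3 \right)} \right)} \right)}} = \sqrt{\sqrt{2} \sqrt{-101} + \left(11 + \left(-98 + \left(56 - -21\right)\right)\right)} = \sqrt{\sqrt{2} i \sqrt{101} + \left(11 + \left(-98 + \left(56 + 21\right)\right)\right)} = \sqrt{i \sqrt{202} + \left(11 + \left(-98 + 77\right)\right)} = \sqrt{i \sqrt{202} + \left(11 - 21\right)} = \sqrt{i \sqrt{202} - 10} = \sqrt{-10 + i \sqrt{202}}$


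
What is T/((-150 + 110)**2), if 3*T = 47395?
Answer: 9479/960 ≈ 9.8740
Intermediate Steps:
T = 47395/3 (T = (1/3)*47395 = 47395/3 ≈ 15798.)
T/((-150 + 110)**2) = 47395/(3*((-150 + 110)**2)) = 47395/(3*((-40)**2)) = (47395/3)/1600 = (47395/3)*(1/1600) = 9479/960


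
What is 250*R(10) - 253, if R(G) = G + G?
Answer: 4747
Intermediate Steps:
R(G) = 2*G
250*R(10) - 253 = 250*(2*10) - 253 = 250*20 - 253 = 5000 - 253 = 4747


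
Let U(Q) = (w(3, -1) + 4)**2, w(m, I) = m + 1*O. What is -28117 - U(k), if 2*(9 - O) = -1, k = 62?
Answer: -113557/4 ≈ -28389.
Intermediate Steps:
O = 19/2 (O = 9 - 1/2*(-1) = 9 + 1/2 = 19/2 ≈ 9.5000)
w(m, I) = 19/2 + m (w(m, I) = m + 1*(19/2) = m + 19/2 = 19/2 + m)
U(Q) = 1089/4 (U(Q) = ((19/2 + 3) + 4)**2 = (25/2 + 4)**2 = (33/2)**2 = 1089/4)
-28117 - U(k) = -28117 - 1*1089/4 = -28117 - 1089/4 = -113557/4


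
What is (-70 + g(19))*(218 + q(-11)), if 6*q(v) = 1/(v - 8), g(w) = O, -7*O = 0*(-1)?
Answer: -869785/57 ≈ -15259.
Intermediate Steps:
O = 0 (O = -0*(-1) = -⅐*0 = 0)
g(w) = 0
q(v) = 1/(6*(-8 + v)) (q(v) = 1/(6*(v - 8)) = 1/(6*(-8 + v)))
(-70 + g(19))*(218 + q(-11)) = (-70 + 0)*(218 + 1/(6*(-8 - 11))) = -70*(218 + (⅙)/(-19)) = -70*(218 + (⅙)*(-1/19)) = -70*(218 - 1/114) = -70*24851/114 = -869785/57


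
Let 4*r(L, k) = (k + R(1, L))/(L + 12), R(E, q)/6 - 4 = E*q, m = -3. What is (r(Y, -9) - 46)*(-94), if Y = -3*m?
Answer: 59455/14 ≈ 4246.8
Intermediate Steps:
R(E, q) = 24 + 6*E*q (R(E, q) = 24 + 6*(E*q) = 24 + 6*E*q)
Y = 9 (Y = -3*(-3) = 9)
r(L, k) = (24 + k + 6*L)/(4*(12 + L)) (r(L, k) = ((k + (24 + 6*1*L))/(L + 12))/4 = ((k + (24 + 6*L))/(12 + L))/4 = ((24 + k + 6*L)/(12 + L))/4 = (24 + k + 6*L)/(4*(12 + L)))
(r(Y, -9) - 46)*(-94) = ((24 - 9 + 6*9)/(4*(12 + 9)) - 46)*(-94) = ((¼)*(24 - 9 + 54)/21 - 46)*(-94) = ((¼)*(1/21)*69 - 46)*(-94) = (23/28 - 46)*(-94) = -1265/28*(-94) = 59455/14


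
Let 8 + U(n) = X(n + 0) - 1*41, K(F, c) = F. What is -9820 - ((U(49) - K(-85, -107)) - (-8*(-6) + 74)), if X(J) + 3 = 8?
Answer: -9739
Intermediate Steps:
X(J) = 5 (X(J) = -3 + 8 = 5)
U(n) = -44 (U(n) = -8 + (5 - 1*41) = -8 + (5 - 41) = -8 - 36 = -44)
-9820 - ((U(49) - K(-85, -107)) - (-8*(-6) + 74)) = -9820 - ((-44 - 1*(-85)) - (-8*(-6) + 74)) = -9820 - ((-44 + 85) - (48 + 74)) = -9820 - (41 - 1*122) = -9820 - (41 - 122) = -9820 - 1*(-81) = -9820 + 81 = -9739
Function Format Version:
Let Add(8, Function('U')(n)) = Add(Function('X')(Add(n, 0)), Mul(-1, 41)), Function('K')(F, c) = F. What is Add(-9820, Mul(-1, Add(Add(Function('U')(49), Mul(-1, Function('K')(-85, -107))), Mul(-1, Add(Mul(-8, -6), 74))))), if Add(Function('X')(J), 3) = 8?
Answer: -9739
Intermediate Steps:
Function('X')(J) = 5 (Function('X')(J) = Add(-3, 8) = 5)
Function('U')(n) = -44 (Function('U')(n) = Add(-8, Add(5, Mul(-1, 41))) = Add(-8, Add(5, -41)) = Add(-8, -36) = -44)
Add(-9820, Mul(-1, Add(Add(Function('U')(49), Mul(-1, Function('K')(-85, -107))), Mul(-1, Add(Mul(-8, -6), 74))))) = Add(-9820, Mul(-1, Add(Add(-44, Mul(-1, -85)), Mul(-1, Add(Mul(-8, -6), 74))))) = Add(-9820, Mul(-1, Add(Add(-44, 85), Mul(-1, Add(48, 74))))) = Add(-9820, Mul(-1, Add(41, Mul(-1, 122)))) = Add(-9820, Mul(-1, Add(41, -122))) = Add(-9820, Mul(-1, -81)) = Add(-9820, 81) = -9739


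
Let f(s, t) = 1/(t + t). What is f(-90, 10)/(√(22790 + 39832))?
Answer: √142/59640 ≈ 0.00019981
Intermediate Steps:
f(s, t) = 1/(2*t)
f(-90, 10)/(√(22790 + 39832)) = ((½)/10)/(√(22790 + 39832)) = ((½)*(⅒))/(√62622) = 1/(20*((21*√142))) = (√142/2982)/20 = √142/59640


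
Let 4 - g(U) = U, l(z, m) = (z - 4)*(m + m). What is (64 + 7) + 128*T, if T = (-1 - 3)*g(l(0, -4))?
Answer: 14407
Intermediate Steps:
l(z, m) = 2*m*(-4 + z) (l(z, m) = (-4 + z)*(2*m) = 2*m*(-4 + z))
g(U) = 4 - U
T = 112 (T = (-1 - 3)*(4 - 2*(-4)*(-4 + 0)) = -4*(4 - 2*(-4)*(-4)) = -4*(4 - 1*32) = -4*(4 - 32) = -4*(-28) = 112)
(64 + 7) + 128*T = (64 + 7) + 128*112 = 71 + 14336 = 14407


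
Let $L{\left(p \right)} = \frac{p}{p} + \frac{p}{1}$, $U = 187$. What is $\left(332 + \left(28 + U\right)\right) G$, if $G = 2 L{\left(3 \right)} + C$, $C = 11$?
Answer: $10393$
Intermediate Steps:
$L{\left(p \right)} = 1 + p$ ($L{\left(p \right)} = 1 + p 1 = 1 + p$)
$G = 19$ ($G = 2 \left(1 + 3\right) + 11 = 2 \cdot 4 + 11 = 8 + 11 = 19$)
$\left(332 + \left(28 + U\right)\right) G = \left(332 + \left(28 + 187\right)\right) 19 = \left(332 + 215\right) 19 = 547 \cdot 19 = 10393$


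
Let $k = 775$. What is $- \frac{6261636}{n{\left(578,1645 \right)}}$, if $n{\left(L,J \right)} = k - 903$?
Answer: $\frac{1565409}{32} \approx 48919.0$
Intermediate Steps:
$n{\left(L,J \right)} = -128$ ($n{\left(L,J \right)} = 775 - 903 = -128$)
$- \frac{6261636}{n{\left(578,1645 \right)}} = - \frac{6261636}{-128} = \left(-6261636\right) \left(- \frac{1}{128}\right) = \frac{1565409}{32}$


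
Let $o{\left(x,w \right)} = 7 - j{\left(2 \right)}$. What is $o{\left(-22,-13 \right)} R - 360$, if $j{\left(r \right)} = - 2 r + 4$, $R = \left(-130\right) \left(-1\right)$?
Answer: $550$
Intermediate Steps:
$R = 130$
$j{\left(r \right)} = 4 - 2 r$
$o{\left(x,w \right)} = 7$ ($o{\left(x,w \right)} = 7 - \left(4 - 4\right) = 7 - 0 = 7 + 0 = 7$)
$o{\left(-22,-13 \right)} R - 360 = 7 \cdot 130 - 360 = 910 - 360 = 550$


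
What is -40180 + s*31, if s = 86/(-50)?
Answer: -1005833/25 ≈ -40233.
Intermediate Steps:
s = -43/25 (s = 86*(-1/50) = -43/25 ≈ -1.7200)
-40180 + s*31 = -40180 - 43/25*31 = -40180 - 1333/25 = -1005833/25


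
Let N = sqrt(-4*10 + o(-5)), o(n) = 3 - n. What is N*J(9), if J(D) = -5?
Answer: -20*I*sqrt(2) ≈ -28.284*I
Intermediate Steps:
N = 4*I*sqrt(2) (N = sqrt(-4*10 + (3 - 1*(-5))) = sqrt(-40 + (3 + 5)) = sqrt(-40 + 8) = sqrt(-32) = 4*I*sqrt(2) ≈ 5.6569*I)
N*J(9) = (4*I*sqrt(2))*(-5) = -20*I*sqrt(2)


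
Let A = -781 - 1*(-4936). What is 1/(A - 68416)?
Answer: -1/64261 ≈ -1.5562e-5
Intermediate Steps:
A = 4155 (A = -781 + 4936 = 4155)
1/(A - 68416) = 1/(4155 - 68416) = 1/(-64261) = -1/64261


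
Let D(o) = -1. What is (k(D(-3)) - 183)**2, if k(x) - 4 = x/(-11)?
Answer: 3873024/121 ≈ 32008.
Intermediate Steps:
k(x) = 4 - x/11 (k(x) = 4 + x/(-11) = 4 + x*(-1/11) = 4 - x/11)
(k(D(-3)) - 183)**2 = ((4 - 1/11*(-1)) - 183)**2 = ((4 + 1/11) - 183)**2 = (45/11 - 183)**2 = (-1968/11)**2 = 3873024/121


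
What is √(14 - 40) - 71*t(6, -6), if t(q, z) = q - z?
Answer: -852 + I*√26 ≈ -852.0 + 5.099*I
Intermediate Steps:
√(14 - 40) - 71*t(6, -6) = √(14 - 40) - 71*(6 - 1*(-6)) = √(-26) - 71*(6 + 6) = I*√26 - 71*12 = I*√26 - 852 = -852 + I*√26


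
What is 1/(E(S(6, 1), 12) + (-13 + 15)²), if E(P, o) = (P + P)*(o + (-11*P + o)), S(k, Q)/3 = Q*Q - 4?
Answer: -1/2210 ≈ -0.00045249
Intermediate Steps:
S(k, Q) = -12 + 3*Q² (S(k, Q) = 3*(Q*Q - 4) = 3*(Q² - 4) = 3*(-4 + Q²) = -12 + 3*Q²)
E(P, o) = 2*P*(-11*P + 2*o) (E(P, o) = (2*P)*(o + (o - 11*P)) = (2*P)*(-11*P + 2*o) = 2*P*(-11*P + 2*o))
1/(E(S(6, 1), 12) + (-13 + 15)²) = 1/(2*(-12 + 3*1²)*(-11*(-12 + 3*1²) + 2*12) + (-13 + 15)²) = 1/(2*(-12 + 3*1)*(-11*(-12 + 3*1) + 24) + 2²) = 1/(2*(-12 + 3)*(-11*(-12 + 3) + 24) + 4) = 1/(2*(-9)*(-11*(-9) + 24) + 4) = 1/(2*(-9)*(99 + 24) + 4) = 1/(2*(-9)*123 + 4) = 1/(-2214 + 4) = 1/(-2210) = -1/2210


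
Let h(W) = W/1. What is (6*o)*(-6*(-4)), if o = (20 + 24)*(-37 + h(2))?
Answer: -221760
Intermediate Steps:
h(W) = W (h(W) = W*1 = W)
o = -1540 (o = (20 + 24)*(-37 + 2) = 44*(-35) = -1540)
(6*o)*(-6*(-4)) = (6*(-1540))*(-6*(-4)) = -9240*24 = -221760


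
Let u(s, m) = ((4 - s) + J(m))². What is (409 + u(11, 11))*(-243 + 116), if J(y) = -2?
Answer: -62230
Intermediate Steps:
u(s, m) = (2 - s)² (u(s, m) = ((4 - s) - 2)² = (2 - s)²)
(409 + u(11, 11))*(-243 + 116) = (409 + (-2 + 11)²)*(-243 + 116) = (409 + 9²)*(-127) = (409 + 81)*(-127) = 490*(-127) = -62230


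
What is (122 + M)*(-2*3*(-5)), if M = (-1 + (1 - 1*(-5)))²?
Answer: 4410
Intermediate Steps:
M = 25 (M = (-1 + (1 + 5))² = (-1 + 6)² = 5² = 25)
(122 + M)*(-2*3*(-5)) = (122 + 25)*(-2*3*(-5)) = 147*(-6*(-5)) = 147*30 = 4410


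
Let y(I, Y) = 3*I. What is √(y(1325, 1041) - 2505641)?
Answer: I*√2501666 ≈ 1581.7*I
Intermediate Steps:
√(y(1325, 1041) - 2505641) = √(3*1325 - 2505641) = √(3975 - 2505641) = √(-2501666) = I*√2501666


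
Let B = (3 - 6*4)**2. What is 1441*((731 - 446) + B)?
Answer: 1046166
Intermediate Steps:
B = 441 (B = (3 - 24)**2 = (-21)**2 = 441)
1441*((731 - 446) + B) = 1441*((731 - 446) + 441) = 1441*(285 + 441) = 1441*726 = 1046166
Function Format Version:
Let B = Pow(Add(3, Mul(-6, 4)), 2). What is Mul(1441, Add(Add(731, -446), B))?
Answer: 1046166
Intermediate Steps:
B = 441 (B = Pow(Add(3, -24), 2) = Pow(-21, 2) = 441)
Mul(1441, Add(Add(731, -446), B)) = Mul(1441, Add(Add(731, -446), 441)) = Mul(1441, Add(285, 441)) = Mul(1441, 726) = 1046166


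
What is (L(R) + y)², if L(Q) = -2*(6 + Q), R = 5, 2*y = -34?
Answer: 1521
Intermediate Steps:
y = -17 (y = (½)*(-34) = -17)
L(Q) = -12 - 2*Q
(L(R) + y)² = ((-12 - 2*5) - 17)² = ((-12 - 10) - 17)² = (-22 - 17)² = (-39)² = 1521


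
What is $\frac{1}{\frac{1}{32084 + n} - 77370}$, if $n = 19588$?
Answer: $- \frac{51672}{3997862639} \approx -1.2925 \cdot 10^{-5}$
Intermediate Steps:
$\frac{1}{\frac{1}{32084 + n} - 77370} = \frac{1}{\frac{1}{32084 + 19588} - 77370} = \frac{1}{\frac{1}{51672} - 77370} = \frac{1}{- \frac{3997862639}{51672}} = - \frac{51672}{3997862639}$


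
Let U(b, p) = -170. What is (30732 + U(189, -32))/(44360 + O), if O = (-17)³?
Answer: 30562/39447 ≈ 0.77476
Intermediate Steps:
O = -4913
(30732 + U(189, -32))/(44360 + O) = (30732 - 170)/(44360 - 4913) = 30562/39447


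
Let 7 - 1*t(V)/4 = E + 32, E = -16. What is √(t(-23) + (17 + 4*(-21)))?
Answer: I*√103 ≈ 10.149*I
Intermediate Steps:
t(V) = -36 (t(V) = 28 - 4*(-16 + 32) = 28 - 4*16 = 28 - 64 = -36)
√(t(-23) + (17 + 4*(-21))) = √(-36 + (17 + 4*(-21))) = √(-36 + (17 - 84)) = √(-36 - 67) = √(-103) = I*√103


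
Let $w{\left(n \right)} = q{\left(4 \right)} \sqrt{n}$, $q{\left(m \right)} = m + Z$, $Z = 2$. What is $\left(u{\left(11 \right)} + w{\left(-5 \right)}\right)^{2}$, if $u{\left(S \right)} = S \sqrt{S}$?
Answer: $1151 + 132 i \sqrt{55} \approx 1151.0 + 978.94 i$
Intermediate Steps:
$q{\left(m \right)} = 2 + m$ ($q{\left(m \right)} = m + 2 = 2 + m$)
$w{\left(n \right)} = 6 \sqrt{n}$ ($w{\left(n \right)} = \left(2 + 4\right) \sqrt{n} = 6 \sqrt{n}$)
$u{\left(S \right)} = S^{\frac{3}{2}}$
$\left(u{\left(11 \right)} + w{\left(-5 \right)}\right)^{2} = \left(11^{\frac{3}{2}} + 6 \sqrt{-5}\right)^{2} = \left(11 \sqrt{11} + 6 i \sqrt{5}\right)^{2}$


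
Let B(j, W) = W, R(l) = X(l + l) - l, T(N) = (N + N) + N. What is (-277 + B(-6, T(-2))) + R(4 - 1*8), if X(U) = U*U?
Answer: -215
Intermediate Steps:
X(U) = U**2
T(N) = 3*N (T(N) = 2*N + N = 3*N)
R(l) = -l + 4*l**2 (R(l) = (l + l)**2 - l = (2*l)**2 - l = 4*l**2 - l = -l + 4*l**2)
(-277 + B(-6, T(-2))) + R(4 - 1*8) = (-277 + 3*(-2)) + (4 - 1*8)*(-1 + 4*(4 - 1*8)) = (-277 - 6) + (4 - 8)*(-1 + 4*(4 - 8)) = -283 - 4*(-1 + 4*(-4)) = -283 - 4*(-1 - 16) = -283 - 4*(-17) = -283 + 68 = -215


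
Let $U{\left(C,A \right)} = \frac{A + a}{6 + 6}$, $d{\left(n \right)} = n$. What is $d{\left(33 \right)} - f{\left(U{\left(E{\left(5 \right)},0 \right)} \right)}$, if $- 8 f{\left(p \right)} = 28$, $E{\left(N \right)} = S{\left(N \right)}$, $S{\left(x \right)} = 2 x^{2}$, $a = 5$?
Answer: $\frac{73}{2} \approx 36.5$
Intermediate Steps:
$E{\left(N \right)} = 2 N^{2}$
$U{\left(C,A \right)} = \frac{5}{12} + \frac{A}{12}$ ($U{\left(C,A \right)} = \frac{A + 5}{6 + 6} = \frac{5 + A}{12} = \left(5 + A\right) \frac{1}{12} = \frac{5}{12} + \frac{A}{12}$)
$f{\left(p \right)} = - \frac{7}{2}$ ($f{\left(p \right)} = \left(- \frac{1}{8}\right) 28 = - \frac{7}{2}$)
$d{\left(33 \right)} - f{\left(U{\left(E{\left(5 \right)},0 \right)} \right)} = 33 - - \frac{7}{2} = 33 + \frac{7}{2} = \frac{73}{2}$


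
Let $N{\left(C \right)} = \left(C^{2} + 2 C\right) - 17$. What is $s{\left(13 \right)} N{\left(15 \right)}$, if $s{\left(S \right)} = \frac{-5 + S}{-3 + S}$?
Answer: $\frac{952}{5} \approx 190.4$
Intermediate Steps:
$s{\left(S \right)} = \frac{-5 + S}{-3 + S}$
$N{\left(C \right)} = -17 + C^{2} + 2 C$
$s{\left(13 \right)} N{\left(15 \right)} = \frac{-5 + 13}{-3 + 13} \left(-17 + 15^{2} + 2 \cdot 15\right) = \frac{1}{10} \cdot 8 \left(-17 + 225 + 30\right) = \frac{1}{10} \cdot 8 \cdot 238 = \frac{4}{5} \cdot 238 = \frac{952}{5}$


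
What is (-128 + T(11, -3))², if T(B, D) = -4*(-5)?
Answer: 11664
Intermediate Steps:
T(B, D) = 20
(-128 + T(11, -3))² = (-128 + 20)² = (-108)² = 11664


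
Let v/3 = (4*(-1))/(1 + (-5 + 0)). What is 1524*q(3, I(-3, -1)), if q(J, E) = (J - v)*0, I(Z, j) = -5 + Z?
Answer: 0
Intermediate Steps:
v = 3 (v = 3*((4*(-1))/(1 + (-5 + 0))) = 3*(-4/(1 - 5)) = 3*(-4/(-4)) = 3*(-4*(-1/4)) = 3*1 = 3)
q(J, E) = 0 (q(J, E) = (J - 1*3)*0 = (J - 3)*0 = (-3 + J)*0 = 0)
1524*q(3, I(-3, -1)) = 1524*0 = 0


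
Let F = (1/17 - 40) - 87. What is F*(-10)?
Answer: 21580/17 ≈ 1269.4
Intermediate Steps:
F = -2158/17 (F = (1/17 - 40) - 87 = -679/17 - 87 = -2158/17 ≈ -126.94)
F*(-10) = -2158/17*(-10) = 21580/17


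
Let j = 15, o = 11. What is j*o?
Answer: 165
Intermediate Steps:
j*o = 15*11 = 165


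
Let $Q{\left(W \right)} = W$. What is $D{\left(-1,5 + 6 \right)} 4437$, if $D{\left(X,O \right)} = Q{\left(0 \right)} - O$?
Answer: $-48807$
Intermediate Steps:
$D{\left(X,O \right)} = - O$ ($D{\left(X,O \right)} = 0 - O = - O$)
$D{\left(-1,5 + 6 \right)} 4437 = - (5 + 6) 4437 = \left(-1\right) 11 \cdot 4437 = \left(-11\right) 4437 = -48807$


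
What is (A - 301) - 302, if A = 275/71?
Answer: -42538/71 ≈ -599.13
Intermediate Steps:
A = 275/71 (A = 275*(1/71) = 275/71 ≈ 3.8732)
(A - 301) - 302 = (275/71 - 301) - 302 = -21096/71 - 302 = -42538/71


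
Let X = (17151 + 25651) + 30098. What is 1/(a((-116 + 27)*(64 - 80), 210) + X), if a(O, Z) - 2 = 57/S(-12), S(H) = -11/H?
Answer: 11/802606 ≈ 1.3705e-5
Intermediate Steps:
a(O, Z) = 706/11 (a(O, Z) = 2 + 57/((-11/(-12))) = 2 + 57/((-11*(-1/12))) = 2 + 57/(11/12) = 2 + 57*(12/11) = 2 + 684/11 = 706/11)
X = 72900 (X = 42802 + 30098 = 72900)
1/(a((-116 + 27)*(64 - 80), 210) + X) = 1/(706/11 + 72900) = 1/(802606/11) = 11/802606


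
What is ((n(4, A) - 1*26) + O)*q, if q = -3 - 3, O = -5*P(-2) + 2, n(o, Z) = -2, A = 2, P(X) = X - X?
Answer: 156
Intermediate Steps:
P(X) = 0
O = 2 (O = -5*0 + 2 = 0 + 2 = 2)
q = -6
((n(4, A) - 1*26) + O)*q = ((-2 - 1*26) + 2)*(-6) = ((-2 - 26) + 2)*(-6) = (-28 + 2)*(-6) = -26*(-6) = 156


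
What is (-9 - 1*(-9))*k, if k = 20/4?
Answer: 0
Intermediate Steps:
k = 5 (k = 20*(¼) = 5)
(-9 - 1*(-9))*k = (-9 - 1*(-9))*5 = (-9 + 9)*5 = 0*5 = 0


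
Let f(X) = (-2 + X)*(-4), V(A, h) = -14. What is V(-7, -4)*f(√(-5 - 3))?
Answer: -112 + 112*I*√2 ≈ -112.0 + 158.39*I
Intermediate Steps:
f(X) = 8 - 4*X
V(-7, -4)*f(√(-5 - 3)) = -14*(8 - 4*√(-5 - 3)) = -14*(8 - 8*I*√2) = -112 + 112*I*√2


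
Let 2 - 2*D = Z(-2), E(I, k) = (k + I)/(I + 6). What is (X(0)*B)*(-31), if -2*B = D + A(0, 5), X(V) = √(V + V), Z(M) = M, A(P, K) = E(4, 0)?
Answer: 0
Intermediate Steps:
E(I, k) = (I + k)/(6 + I)
A(P, K) = ⅖ (A(P, K) = (4 + 0)/(6 + 4) = 4/10 = (⅒)*4 = ⅖)
D = 2 (D = 1 - ½*(-2) = 1 + 1 = 2)
X(V) = √2*√V (X(V) = √(2*V) = √2*√V)
B = -6/5 (B = -(2 + ⅖)/2 = -½*12/5 = -6/5 ≈ -1.2000)
(X(0)*B)*(-31) = ((√2*√0)*(-6/5))*(-31) = ((√2*0)*(-6/5))*(-31) = (0*(-6/5))*(-31) = 0*(-31) = 0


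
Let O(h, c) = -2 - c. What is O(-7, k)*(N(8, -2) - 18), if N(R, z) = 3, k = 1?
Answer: 45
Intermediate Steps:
O(-7, k)*(N(8, -2) - 18) = (-2 - 1*1)*(3 - 18) = (-2 - 1)*(-15) = -3*(-15) = 45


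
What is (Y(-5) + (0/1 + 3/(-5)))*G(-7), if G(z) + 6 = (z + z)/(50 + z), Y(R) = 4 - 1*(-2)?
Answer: -7344/215 ≈ -34.158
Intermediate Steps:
Y(R) = 6 (Y(R) = 4 + 2 = 6)
G(z) = -6 + 2*z/(50 + z) (G(z) = -6 + (z + z)/(50 + z) = -6 + (2*z)/(50 + z) = -6 + 2*z/(50 + z))
(Y(-5) + (0/1 + 3/(-5)))*G(-7) = (6 + (0/1 + 3/(-5)))*(4*(-75 - 1*(-7))/(50 - 7)) = (6 + (0*1 + 3*(-⅕)))*(4*(-75 + 7)/43) = (6 + (0 - ⅗))*(4*(1/43)*(-68)) = (6 - ⅗)*(-272/43) = (27/5)*(-272/43) = -7344/215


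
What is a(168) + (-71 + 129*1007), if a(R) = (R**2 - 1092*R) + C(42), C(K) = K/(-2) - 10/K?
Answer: -533846/21 ≈ -25421.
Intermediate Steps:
C(K) = -10/K - K/2 (C(K) = K*(-1/2) - 10/K = -K/2 - 10/K = -10/K - K/2)
a(R) = -446/21 + R**2 - 1092*R (a(R) = (R**2 - 1092*R) + (-10/42 - 1/2*42) = (R**2 - 1092*R) + (-10*1/42 - 21) = (R**2 - 1092*R) + (-5/21 - 21) = (R**2 - 1092*R) - 446/21 = -446/21 + R**2 - 1092*R)
a(168) + (-71 + 129*1007) = (-446/21 + 168**2 - 1092*168) + (-71 + 129*1007) = (-446/21 + 28224 - 183456) + (-71 + 129903) = -3260318/21 + 129832 = -533846/21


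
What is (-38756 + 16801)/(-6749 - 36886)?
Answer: 4391/8727 ≈ 0.50315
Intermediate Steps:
(-38756 + 16801)/(-6749 - 36886) = -21955/(-43635) = -21955*(-1/43635) = 4391/8727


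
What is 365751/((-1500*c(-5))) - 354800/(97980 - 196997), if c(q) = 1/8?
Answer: -24099361178/12377125 ≈ -1947.1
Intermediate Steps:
c(q) = 1/8
365751/((-1500*c(-5))) - 354800/(97980 - 196997) = 365751/((-1500*1/8)) - 354800/(97980 - 196997) = 365751/(-375/2) - 354800/(-99017) = 365751*(-2/375) - 354800*(-1/99017) = -243834/125 + 354800/99017 = -24099361178/12377125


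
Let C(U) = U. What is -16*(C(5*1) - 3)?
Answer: -32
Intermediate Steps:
-16*(C(5*1) - 3) = -16*(5*1 - 3) = -16*(5 - 3) = -16*2 = -32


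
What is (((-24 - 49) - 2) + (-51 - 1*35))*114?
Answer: -18354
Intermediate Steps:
(((-24 - 49) - 2) + (-51 - 1*35))*114 = ((-73 - 2) + (-51 - 35))*114 = (-75 - 86)*114 = -161*114 = -18354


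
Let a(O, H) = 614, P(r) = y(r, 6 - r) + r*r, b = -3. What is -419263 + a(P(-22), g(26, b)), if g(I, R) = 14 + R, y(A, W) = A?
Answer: -418649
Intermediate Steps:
P(r) = r + r² (P(r) = r + r*r = r + r²)
-419263 + a(P(-22), g(26, b)) = -419263 + 614 = -418649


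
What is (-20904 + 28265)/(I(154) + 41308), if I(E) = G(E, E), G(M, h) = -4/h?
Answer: 566797/3180714 ≈ 0.17820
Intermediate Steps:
I(E) = -4/E
(-20904 + 28265)/(I(154) + 41308) = (-20904 + 28265)/(-4/154 + 41308) = 7361/(-4*1/154 + 41308) = 7361/(-2/77 + 41308) = 7361/(3180714/77) = 7361*(77/3180714) = 566797/3180714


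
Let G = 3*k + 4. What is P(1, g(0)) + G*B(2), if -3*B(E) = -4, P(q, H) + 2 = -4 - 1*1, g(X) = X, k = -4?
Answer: -53/3 ≈ -17.667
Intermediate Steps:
P(q, H) = -7 (P(q, H) = -2 + (-4 - 1*1) = -2 + (-4 - 1) = -2 - 5 = -7)
G = -8 (G = 3*(-4) + 4 = -12 + 4 = -8)
B(E) = 4/3 (B(E) = -1/3*(-4) = 4/3)
P(1, g(0)) + G*B(2) = -7 - 8*4/3 = -7 - 32/3 = -53/3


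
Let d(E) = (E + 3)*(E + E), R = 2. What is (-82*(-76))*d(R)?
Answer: 124640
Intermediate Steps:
d(E) = 2*E*(3 + E) (d(E) = (3 + E)*(2*E) = 2*E*(3 + E))
(-82*(-76))*d(R) = (-82*(-76))*(2*2*(3 + 2)) = 6232*(2*2*5) = 6232*20 = 124640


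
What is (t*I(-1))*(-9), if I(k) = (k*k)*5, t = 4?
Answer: -180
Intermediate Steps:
I(k) = 5*k² (I(k) = k²*5 = 5*k²)
(t*I(-1))*(-9) = (4*(5*(-1)²))*(-9) = (4*(5*1))*(-9) = (4*5)*(-9) = 20*(-9) = -180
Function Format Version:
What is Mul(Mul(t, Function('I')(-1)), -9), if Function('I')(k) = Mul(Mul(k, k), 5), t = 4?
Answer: -180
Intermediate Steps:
Function('I')(k) = Mul(5, Pow(k, 2)) (Function('I')(k) = Mul(Pow(k, 2), 5) = Mul(5, Pow(k, 2)))
Mul(Mul(t, Function('I')(-1)), -9) = Mul(Mul(4, Mul(5, Pow(-1, 2))), -9) = Mul(Mul(4, Mul(5, 1)), -9) = Mul(Mul(4, 5), -9) = Mul(20, -9) = -180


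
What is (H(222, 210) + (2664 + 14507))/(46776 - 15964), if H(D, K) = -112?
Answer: 17059/30812 ≈ 0.55365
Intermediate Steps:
(H(222, 210) + (2664 + 14507))/(46776 - 15964) = (-112 + (2664 + 14507))/(46776 - 15964) = (-112 + 17171)/30812 = 17059*(1/30812) = 17059/30812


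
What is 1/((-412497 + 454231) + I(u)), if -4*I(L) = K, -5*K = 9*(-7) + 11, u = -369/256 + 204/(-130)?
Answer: 5/208657 ≈ 2.3963e-5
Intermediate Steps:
u = -50097/16640 (u = -369*1/256 + 204*(-1/130) = -369/256 - 102/65 = -50097/16640 ≈ -3.0106)
K = 52/5 (K = -(9*(-7) + 11)/5 = -(-63 + 11)/5 = -⅕*(-52) = 52/5 ≈ 10.400)
I(L) = -13/5 (I(L) = -¼*52/5 = -13/5)
1/((-412497 + 454231) + I(u)) = 1/((-412497 + 454231) - 13/5) = 1/(41734 - 13/5) = 1/(208657/5) = 5/208657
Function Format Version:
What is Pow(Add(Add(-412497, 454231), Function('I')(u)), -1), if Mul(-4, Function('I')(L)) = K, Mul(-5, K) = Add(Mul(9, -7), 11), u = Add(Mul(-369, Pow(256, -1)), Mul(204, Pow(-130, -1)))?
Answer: Rational(5, 208657) ≈ 2.3963e-5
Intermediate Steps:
u = Rational(-50097, 16640) (u = Add(Mul(-369, Rational(1, 256)), Mul(204, Rational(-1, 130))) = Add(Rational(-369, 256), Rational(-102, 65)) = Rational(-50097, 16640) ≈ -3.0106)
K = Rational(52, 5) (K = Mul(Rational(-1, 5), Add(Mul(9, -7), 11)) = Mul(Rational(-1, 5), Add(-63, 11)) = Mul(Rational(-1, 5), -52) = Rational(52, 5) ≈ 10.400)
Function('I')(L) = Rational(-13, 5) (Function('I')(L) = Mul(Rational(-1, 4), Rational(52, 5)) = Rational(-13, 5))
Pow(Add(Add(-412497, 454231), Function('I')(u)), -1) = Pow(Add(Add(-412497, 454231), Rational(-13, 5)), -1) = Pow(Add(41734, Rational(-13, 5)), -1) = Pow(Rational(208657, 5), -1) = Rational(5, 208657)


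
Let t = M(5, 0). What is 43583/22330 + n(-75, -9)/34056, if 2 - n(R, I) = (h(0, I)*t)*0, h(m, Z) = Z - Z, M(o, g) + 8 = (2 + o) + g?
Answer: 33734257/17283420 ≈ 1.9518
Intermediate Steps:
M(o, g) = -6 + g + o (M(o, g) = -8 + ((2 + o) + g) = -8 + (2 + g + o) = -6 + g + o)
h(m, Z) = 0
t = -1 (t = -6 + 0 + 5 = -1)
n(R, I) = 2 (n(R, I) = 2 - 0*(-1)*0 = 2 - 0*0 = 2 - 1*0 = 2 + 0 = 2)
43583/22330 + n(-75, -9)/34056 = 43583/22330 + 2/34056 = 43583*(1/22330) + 2*(1/34056) = 43583/22330 + 1/17028 = 33734257/17283420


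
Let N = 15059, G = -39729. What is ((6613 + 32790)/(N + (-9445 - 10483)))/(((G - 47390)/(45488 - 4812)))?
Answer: 1602756428/424182411 ≈ 3.7785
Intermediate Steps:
((6613 + 32790)/(N + (-9445 - 10483)))/(((G - 47390)/(45488 - 4812))) = ((6613 + 32790)/(15059 + (-9445 - 10483)))/(((-39729 - 47390)/(45488 - 4812))) = (39403/(15059 - 19928))/((-87119/40676)) = (39403/(-4869))/((-87119*1/40676)) = (39403*(-1/4869))/(-87119/40676) = -39403/4869*(-40676/87119) = 1602756428/424182411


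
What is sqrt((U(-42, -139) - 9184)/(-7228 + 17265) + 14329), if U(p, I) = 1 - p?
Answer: 2*sqrt(360857832046)/10037 ≈ 119.70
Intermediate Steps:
sqrt((U(-42, -139) - 9184)/(-7228 + 17265) + 14329) = sqrt(((1 - 1*(-42)) - 9184)/(-7228 + 17265) + 14329) = sqrt(((1 + 42) - 9184)/10037 + 14329) = sqrt((43 - 9184)*(1/10037) + 14329) = sqrt(-9141*1/10037 + 14329) = sqrt(-9141/10037 + 14329) = sqrt(143811032/10037) = 2*sqrt(360857832046)/10037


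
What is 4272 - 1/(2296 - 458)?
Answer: 7851935/1838 ≈ 4272.0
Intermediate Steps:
4272 - 1/(2296 - 458) = 4272 - 1/1838 = 7851935/1838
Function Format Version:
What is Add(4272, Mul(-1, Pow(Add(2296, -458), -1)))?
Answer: Rational(7851935, 1838) ≈ 4272.0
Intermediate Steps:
Add(4272, Mul(-1, Pow(Add(2296, -458), -1))) = Add(4272, Mul(-1, Pow(1838, -1))) = Add(4272, Mul(-1, Rational(1, 1838))) = Add(4272, Rational(-1, 1838)) = Rational(7851935, 1838)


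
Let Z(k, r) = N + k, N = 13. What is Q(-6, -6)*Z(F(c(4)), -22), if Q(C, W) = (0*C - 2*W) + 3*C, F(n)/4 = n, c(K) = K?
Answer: -174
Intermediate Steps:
F(n) = 4*n
Q(C, W) = -2*W + 3*C (Q(C, W) = (0 - 2*W) + 3*C = -2*W + 3*C)
Z(k, r) = 13 + k
Q(-6, -6)*Z(F(c(4)), -22) = (-2*(-6) + 3*(-6))*(13 + 4*4) = (12 - 18)*(13 + 16) = -6*29 = -174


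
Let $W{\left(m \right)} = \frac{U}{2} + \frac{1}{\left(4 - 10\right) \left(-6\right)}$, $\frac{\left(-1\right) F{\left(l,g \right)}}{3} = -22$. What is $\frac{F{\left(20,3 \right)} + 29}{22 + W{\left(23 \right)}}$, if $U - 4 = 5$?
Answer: $\frac{684}{191} \approx 3.5812$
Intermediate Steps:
$U = 9$ ($U = 4 + 5 = 9$)
$F{\left(l,g \right)} = 66$ ($F{\left(l,g \right)} = \left(-3\right) \left(-22\right) = 66$)
$W{\left(m \right)} = \frac{163}{36}$ ($W{\left(m \right)} = \frac{9}{2} + \frac{1}{\left(4 - 10\right) \left(-6\right)} = 9 \cdot \frac{1}{2} + \frac{1}{-6} \left(- \frac{1}{6}\right) = \frac{9}{2} - - \frac{1}{36} = \frac{9}{2} + \frac{1}{36} = \frac{163}{36}$)
$\frac{F{\left(20,3 \right)} + 29}{22 + W{\left(23 \right)}} = \frac{66 + 29}{22 + \frac{163}{36}} = \frac{95}{\frac{955}{36}} = 95 \cdot \frac{36}{955} = \frac{684}{191}$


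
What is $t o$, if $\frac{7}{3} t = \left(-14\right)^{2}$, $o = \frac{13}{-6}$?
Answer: $-182$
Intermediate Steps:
$o = - \frac{13}{6}$ ($o = 13 \left(- \frac{1}{6}\right) = - \frac{13}{6} \approx -2.1667$)
$t = 84$ ($t = \frac{3 \left(-14\right)^{2}}{7} = \frac{3}{7} \cdot 196 = 84$)
$t o = 84 \left(- \frac{13}{6}\right) = -182$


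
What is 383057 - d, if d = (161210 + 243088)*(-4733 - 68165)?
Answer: 29472898661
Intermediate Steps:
d = -29472515604 (d = 404298*(-72898) = -29472515604)
383057 - d = 383057 - 1*(-29472515604) = 383057 + 29472515604 = 29472898661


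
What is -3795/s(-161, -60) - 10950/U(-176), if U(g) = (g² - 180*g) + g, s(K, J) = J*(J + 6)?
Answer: -113579/84348 ≈ -1.3466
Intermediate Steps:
s(K, J) = J*(6 + J)
U(g) = g² - 179*g
-3795/s(-161, -60) - 10950/U(-176) = -3795*(-1/(60*(6 - 60))) - 10950*(-1/(176*(-179 - 176))) = -3795/((-60*(-54))) - 10950/((-176*(-355))) = -3795/3240 - 10950/62480 = -3795*1/3240 - 10950*1/62480 = -253/216 - 1095/6248 = -113579/84348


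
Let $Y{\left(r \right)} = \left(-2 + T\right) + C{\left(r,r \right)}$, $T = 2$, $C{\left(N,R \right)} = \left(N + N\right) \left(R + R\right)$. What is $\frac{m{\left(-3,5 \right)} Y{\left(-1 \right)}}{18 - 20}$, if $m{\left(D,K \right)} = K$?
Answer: $-10$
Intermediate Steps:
$C{\left(N,R \right)} = 4 N R$ ($C{\left(N,R \right)} = 2 N 2 R = 4 N R$)
$Y{\left(r \right)} = 4 r^{2}$ ($Y{\left(r \right)} = \left(-2 + 2\right) + 4 r r = 0 + 4 r^{2} = 4 r^{2}$)
$\frac{m{\left(-3,5 \right)} Y{\left(-1 \right)}}{18 - 20} = \frac{5 \cdot 4 \left(-1\right)^{2}}{18 - 20} = \frac{5 \cdot 4 \cdot 1}{-2} = 5 \cdot 4 \left(- \frac{1}{2}\right) = 20 \left(- \frac{1}{2}\right) = -10$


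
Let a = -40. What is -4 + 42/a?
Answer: -101/20 ≈ -5.0500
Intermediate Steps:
-4 + 42/a = -4 + 42/(-40) = -4 - 1/40*42 = -4 - 21/20 = -101/20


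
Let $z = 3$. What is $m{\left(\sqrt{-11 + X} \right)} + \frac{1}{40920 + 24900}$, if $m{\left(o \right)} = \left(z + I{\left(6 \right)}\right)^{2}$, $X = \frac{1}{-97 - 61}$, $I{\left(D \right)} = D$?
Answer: $\frac{5331421}{65820} \approx 81.0$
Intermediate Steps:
$X = - \frac{1}{158}$ ($X = \frac{1}{-158} = - \frac{1}{158} \approx -0.0063291$)
$m{\left(o \right)} = 81$ ($m{\left(o \right)} = \left(3 + 6\right)^{2} = 9^{2} = 81$)
$m{\left(\sqrt{-11 + X} \right)} + \frac{1}{40920 + 24900} = 81 + \frac{1}{40920 + 24900} = 81 + \frac{1}{65820} = \frac{5331421}{65820}$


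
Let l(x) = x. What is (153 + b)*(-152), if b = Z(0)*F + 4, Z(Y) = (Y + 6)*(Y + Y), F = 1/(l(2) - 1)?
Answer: -23864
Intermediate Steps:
F = 1 (F = 1/(2 - 1) = 1/1 = 1)
Z(Y) = 2*Y*(6 + Y) (Z(Y) = (6 + Y)*(2*Y) = 2*Y*(6 + Y))
b = 4 (b = (2*0*(6 + 0))*1 + 4 = (2*0*6)*1 + 4 = 0*1 + 4 = 0 + 4 = 4)
(153 + b)*(-152) = (153 + 4)*(-152) = 157*(-152) = -23864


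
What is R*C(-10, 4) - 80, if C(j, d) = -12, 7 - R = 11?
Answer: -32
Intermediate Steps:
R = -4 (R = 7 - 1*11 = 7 - 11 = -4)
R*C(-10, 4) - 80 = -4*(-12) - 80 = 48 - 80 = -32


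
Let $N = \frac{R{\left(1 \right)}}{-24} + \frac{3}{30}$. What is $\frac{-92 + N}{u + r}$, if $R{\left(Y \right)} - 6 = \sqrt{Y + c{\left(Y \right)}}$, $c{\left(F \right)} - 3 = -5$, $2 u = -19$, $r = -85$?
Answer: $\frac{1843}{1890} + \frac{i}{2268} \approx 0.97513 + 0.00044092 i$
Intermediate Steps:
$u = - \frac{19}{2}$ ($u = \frac{1}{2} \left(-19\right) = - \frac{19}{2} \approx -9.5$)
$c{\left(F \right)} = -2$ ($c{\left(F \right)} = 3 - 5 = -2$)
$R{\left(Y \right)} = 6 + \sqrt{-2 + Y}$ ($R{\left(Y \right)} = 6 + \sqrt{Y - 2} = 6 + \sqrt{-2 + Y}$)
$N = - \frac{3}{20} - \frac{i}{24}$ ($N = \frac{6 + \sqrt{-2 + 1}}{-24} + \frac{3}{30} = \left(6 + \sqrt{-1}\right) \left(- \frac{1}{24}\right) + 3 \cdot \frac{1}{30} = \left(6 + i\right) \left(- \frac{1}{24}\right) + \frac{1}{10} = \left(- \frac{1}{4} - \frac{i}{24}\right) + \frac{1}{10} = - \frac{3}{20} - \frac{i}{24} \approx -0.15 - 0.041667 i$)
$\frac{-92 + N}{u + r} = \frac{-92 - \left(\frac{3}{20} + \frac{i}{24}\right)}{- \frac{19}{2} - 85} = \frac{- \frac{1843}{20} - \frac{i}{24}}{- \frac{189}{2}} = - \frac{2 \left(- \frac{1843}{20} - \frac{i}{24}\right)}{189} = \frac{1843}{1890} + \frac{i}{2268}$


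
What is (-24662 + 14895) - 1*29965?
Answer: -39732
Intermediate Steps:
(-24662 + 14895) - 1*29965 = -9767 - 29965 = -39732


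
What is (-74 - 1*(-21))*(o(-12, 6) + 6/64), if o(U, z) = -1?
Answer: 1537/32 ≈ 48.031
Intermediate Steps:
(-74 - 1*(-21))*(o(-12, 6) + 6/64) = (-74 - 1*(-21))*(-1 + 6/64) = (-74 + 21)*(-1 + 6*(1/64)) = -53*(-1 + 3/32) = -53*(-29/32) = 1537/32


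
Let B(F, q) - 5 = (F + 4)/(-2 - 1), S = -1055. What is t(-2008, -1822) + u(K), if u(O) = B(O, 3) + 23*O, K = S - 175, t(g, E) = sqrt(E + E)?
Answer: -83629/3 + 2*I*sqrt(911) ≈ -27876.0 + 60.366*I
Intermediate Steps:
t(g, E) = sqrt(2)*sqrt(E) (t(g, E) = sqrt(2*E) = sqrt(2)*sqrt(E))
B(F, q) = 11/3 - F/3 (B(F, q) = 5 + (F + 4)/(-2 - 1) = 5 + (4 + F)/(-3) = 5 + (4 + F)*(-1/3) = 5 + (-4/3 - F/3) = 11/3 - F/3)
K = -1230 (K = -1055 - 175 = -1230)
u(O) = 11/3 + 68*O/3 (u(O) = (11/3 - O/3) + 23*O = 11/3 + 68*O/3)
t(-2008, -1822) + u(K) = sqrt(2)*sqrt(-1822) + (11/3 + (68/3)*(-1230)) = sqrt(2)*(I*sqrt(1822)) + (11/3 - 27880) = 2*I*sqrt(911) - 83629/3 = -83629/3 + 2*I*sqrt(911)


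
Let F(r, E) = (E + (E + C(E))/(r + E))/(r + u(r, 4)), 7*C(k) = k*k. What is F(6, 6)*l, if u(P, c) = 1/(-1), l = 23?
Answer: 2231/70 ≈ 31.871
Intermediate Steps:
C(k) = k**2/7 (C(k) = (k*k)/7 = k**2/7)
u(P, c) = -1
F(r, E) = (E + (E + E**2/7)/(E + r))/(-1 + r) (F(r, E) = (E + (E + E**2/7)/(r + E))/(r - 1) = (E + (E + E**2/7)/(E + r))/(-1 + r))
F(6, 6)*l = ((1/7)*6*(7 + 7*6 + 8*6)/(6**2 - 1*6 - 1*6 + 6*6))*23 = ((1/7)*6*(7 + 42 + 48)/(36 - 6 - 6 + 36))*23 = ((1/7)*6*97/60)*23 = ((1/7)*6*(1/60)*97)*23 = (97/70)*23 = 2231/70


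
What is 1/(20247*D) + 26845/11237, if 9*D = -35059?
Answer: 373640063452/156401319251 ≈ 2.3890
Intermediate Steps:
D = -35059/9 (D = (⅑)*(-35059) = -35059/9 ≈ -3895.4)
1/(20247*D) + 26845/11237 = 1/(20247*(-35059/9)) + 26845/11237 = (1/20247)*(-9/35059) + 26845*(1/11237) = -3/236613191 + 26845/11237 = 373640063452/156401319251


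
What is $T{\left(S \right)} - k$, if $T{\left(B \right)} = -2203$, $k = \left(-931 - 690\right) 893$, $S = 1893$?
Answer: $1445350$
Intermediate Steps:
$k = -1447553$ ($k = \left(-1621\right) 893 = -1447553$)
$T{\left(S \right)} - k = -2203 - -1447553 = -2203 + 1447553 = 1445350$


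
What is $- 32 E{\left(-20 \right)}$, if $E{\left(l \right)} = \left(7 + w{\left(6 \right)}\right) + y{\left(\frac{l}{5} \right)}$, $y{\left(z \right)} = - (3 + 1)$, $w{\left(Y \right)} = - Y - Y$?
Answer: $288$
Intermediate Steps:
$w{\left(Y \right)} = - 2 Y$
$y{\left(z \right)} = -4$ ($y{\left(z \right)} = \left(-1\right) 4 = -4$)
$E{\left(l \right)} = -9$ ($E{\left(l \right)} = \left(7 - 12\right) - 4 = -5 - 4 = -9$)
$- 32 E{\left(-20 \right)} = \left(-32\right) \left(-9\right) = 288$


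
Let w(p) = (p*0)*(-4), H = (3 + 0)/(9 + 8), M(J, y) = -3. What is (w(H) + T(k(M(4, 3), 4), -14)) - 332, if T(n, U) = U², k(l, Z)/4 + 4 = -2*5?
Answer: -136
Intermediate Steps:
H = 3/17 ≈ 0.17647
k(l, Z) = -56 (k(l, Z) = -16 + 4*(-2*5) = -16 + 4*(-10) = -16 - 40 = -56)
w(p) = 0 (w(p) = 0*(-4) = 0)
(w(H) + T(k(M(4, 3), 4), -14)) - 332 = (0 + (-14)²) - 332 = (0 + 196) - 332 = 196 - 332 = -136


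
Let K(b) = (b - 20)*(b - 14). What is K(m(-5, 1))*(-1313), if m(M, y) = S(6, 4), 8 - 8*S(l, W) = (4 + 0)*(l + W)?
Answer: -567216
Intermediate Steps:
S(l, W) = 1 - W/2 - l/2 (S(l, W) = 1 - (4 + 0)*(l + W)/8 = 1 - (W + l)/2 = 1 - (4*W + 4*l)/8 = 1 + (-W/2 - l/2) = 1 - W/2 - l/2)
m(M, y) = -4 (m(M, y) = 1 - ½*4 - ½*6 = 1 - 2 - 3 = -4)
K(b) = (-20 + b)*(-14 + b)
K(m(-5, 1))*(-1313) = (280 + (-4)² - 34*(-4))*(-1313) = (280 + 16 + 136)*(-1313) = 432*(-1313) = -567216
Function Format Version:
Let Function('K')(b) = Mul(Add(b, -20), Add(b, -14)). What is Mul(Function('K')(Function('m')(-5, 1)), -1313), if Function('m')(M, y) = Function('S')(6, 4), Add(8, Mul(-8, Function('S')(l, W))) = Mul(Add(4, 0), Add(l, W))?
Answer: -567216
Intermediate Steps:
Function('S')(l, W) = Add(1, Mul(Rational(-1, 2), W), Mul(Rational(-1, 2), l)) (Function('S')(l, W) = Add(1, Mul(Rational(-1, 8), Mul(Add(4, 0), Add(l, W)))) = Add(1, Mul(Rational(-1, 8), Mul(4, Add(W, l)))) = Add(1, Mul(Rational(-1, 8), Add(Mul(4, W), Mul(4, l)))) = Add(1, Add(Mul(Rational(-1, 2), W), Mul(Rational(-1, 2), l))) = Add(1, Mul(Rational(-1, 2), W), Mul(Rational(-1, 2), l)))
Function('m')(M, y) = -4 (Function('m')(M, y) = Add(1, Mul(Rational(-1, 2), 4), Mul(Rational(-1, 2), 6)) = Add(1, -2, -3) = -4)
Function('K')(b) = Mul(Add(-20, b), Add(-14, b))
Mul(Function('K')(Function('m')(-5, 1)), -1313) = Mul(Add(280, Pow(-4, 2), Mul(-34, -4)), -1313) = Mul(Add(280, 16, 136), -1313) = Mul(432, -1313) = -567216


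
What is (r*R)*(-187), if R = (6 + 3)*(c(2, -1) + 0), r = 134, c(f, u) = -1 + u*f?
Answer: 676566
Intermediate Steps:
c(f, u) = -1 + f*u
R = -27 (R = (6 + 3)*((-1 + 2*(-1)) + 0) = 9*((-1 - 2) + 0) = 9*(-3 + 0) = 9*(-3) = -27)
(r*R)*(-187) = (134*(-27))*(-187) = -3618*(-187) = 676566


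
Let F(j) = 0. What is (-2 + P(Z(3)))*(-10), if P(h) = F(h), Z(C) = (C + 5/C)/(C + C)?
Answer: 20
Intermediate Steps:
Z(C) = (C + 5/C)/(2*C) (Z(C) = (C + 5/C)/((2*C)) = (C + 5/C)*(1/(2*C)) = (C + 5/C)/(2*C))
P(h) = 0
(-2 + P(Z(3)))*(-10) = (-2 + 0)*(-10) = -2*(-10) = 20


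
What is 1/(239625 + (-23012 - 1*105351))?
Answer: 1/111262 ≈ 8.9878e-6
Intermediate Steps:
1/(239625 + (-23012 - 1*105351)) = 1/(239625 + (-23012 - 105351)) = 1/(239625 - 128363) = 1/111262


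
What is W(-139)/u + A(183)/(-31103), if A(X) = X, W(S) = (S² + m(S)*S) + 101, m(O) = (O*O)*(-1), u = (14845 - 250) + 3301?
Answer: 84131615255/556619288 ≈ 151.15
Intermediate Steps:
u = 17896 (u = 14595 + 3301 = 17896)
m(O) = -O² (m(O) = O²*(-1) = -O²)
W(S) = 101 + S² - S³ (W(S) = (S² + (-S²)*S) + 101 = (S² - S³) + 101 = 101 + S² - S³)
W(-139)/u + A(183)/(-31103) = (101 + (-139)² - 1*(-139)³)/17896 + 183/(-31103) = (101 + 19321 - 1*(-2685619))*(1/17896) + 183*(-1/31103) = (101 + 19321 + 2685619)*(1/17896) - 183/31103 = 2705041*(1/17896) - 183/31103 = 2705041/17896 - 183/31103 = 84131615255/556619288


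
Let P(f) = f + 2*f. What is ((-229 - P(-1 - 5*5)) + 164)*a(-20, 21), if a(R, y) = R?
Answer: -260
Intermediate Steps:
P(f) = 3*f
((-229 - P(-1 - 5*5)) + 164)*a(-20, 21) = ((-229 - 3*(-1 - 5*5)) + 164)*(-20) = ((-229 - 3*(-1 - 25)) + 164)*(-20) = ((-229 - 3*(-26)) + 164)*(-20) = ((-229 - 1*(-78)) + 164)*(-20) = ((-229 + 78) + 164)*(-20) = (-151 + 164)*(-20) = 13*(-20) = -260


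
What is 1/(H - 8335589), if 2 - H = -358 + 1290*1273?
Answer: -1/9977399 ≈ -1.0023e-7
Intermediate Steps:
H = -1641810 (H = 2 - (-358 + 1290*1273) = 2 - (-358 + 1642170) = 2 - 1*1641812 = 2 - 1641812 = -1641810)
1/(H - 8335589) = 1/(-1641810 - 8335589) = 1/(-9977399) = -1/9977399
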